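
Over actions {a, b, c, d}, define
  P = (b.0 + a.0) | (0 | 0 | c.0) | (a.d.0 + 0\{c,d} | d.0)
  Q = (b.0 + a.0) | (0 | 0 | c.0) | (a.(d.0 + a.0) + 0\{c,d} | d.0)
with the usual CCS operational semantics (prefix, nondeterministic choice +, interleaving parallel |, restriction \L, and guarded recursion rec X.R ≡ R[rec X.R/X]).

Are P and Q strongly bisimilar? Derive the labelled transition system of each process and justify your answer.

P's transition system — 16 states:
  p0 = (b.0 + a.0) | (0 | 0 | c.0) | (a.d.0 + 0\{c,d} | d.0) → =a=> p1, =a=> p2, =b=> p2, =c=> p3, =d=> p4
  p1 = (b.0 + a.0) | (0 | 0 | c.0) | d.0 → =a=> p5, =b=> p5, =c=> p6, =d=> p7
  p2 = 0 | (0 | 0 | c.0) | (a.d.0 + 0\{c,d} | d.0) → =a=> p5, =c=> p8, =d=> p9
  p3 = (b.0 + a.0) | (0 | 0 | 0) | (a.d.0 + 0\{c,d} | d.0) → =a=> p6, =a=> p8, =b=> p8, =d=> p10
  p4 = (b.0 + a.0) | (0 | 0 | c.0) | (0\{c,d} | 0) → =a=> p9, =b=> p9, =c=> p10
  p5 = 0 | (0 | 0 | c.0) | d.0 → =c=> p11, =d=> p12
  p6 = (b.0 + a.0) | (0 | 0 | 0) | d.0 → =a=> p11, =b=> p11, =d=> p13
  p7 = (b.0 + a.0) | (0 | 0 | c.0) | 0 → =a=> p12, =b=> p12, =c=> p13
  p8 = 0 | (0 | 0 | 0) | (a.d.0 + 0\{c,d} | d.0) → =a=> p11, =d=> p14
  p9 = 0 | (0 | 0 | c.0) | (0\{c,d} | 0) → =c=> p14
  p10 = (b.0 + a.0) | (0 | 0 | 0) | (0\{c,d} | 0) → =a=> p14, =b=> p14
  p11 = 0 | (0 | 0 | 0) | d.0 → =d=> p15
  p12 = 0 | (0 | 0 | c.0) | 0 → =c=> p15
  p13 = (b.0 + a.0) | (0 | 0 | 0) | 0 → =a=> p15, =b=> p15
  p14 = 0 | (0 | 0 | 0) | (0\{c,d} | 0) → ·
  p15 = 0 | (0 | 0 | 0) | 0 → ·
Q's transition system — 16 states:
  q0 = (b.0 + a.0) | (0 | 0 | c.0) | (a.(d.0 + a.0) + 0\{c,d} | d.0) → =a=> q1, =a=> q2, =b=> q2, =c=> q3, =d=> q4
  q1 = (b.0 + a.0) | (0 | 0 | c.0) | (d.0 + a.0) → =a=> q5, =a=> q6, =b=> q6, =c=> q7, =d=> q5
  q2 = 0 | (0 | 0 | c.0) | (a.(d.0 + a.0) + 0\{c,d} | d.0) → =a=> q6, =c=> q8, =d=> q9
  q3 = (b.0 + a.0) | (0 | 0 | 0) | (a.(d.0 + a.0) + 0\{c,d} | d.0) → =a=> q7, =a=> q8, =b=> q8, =d=> q10
  q4 = (b.0 + a.0) | (0 | 0 | c.0) | (0\{c,d} | 0) → =a=> q9, =b=> q9, =c=> q10
  q5 = (b.0 + a.0) | (0 | 0 | c.0) | 0 → =a=> q11, =b=> q11, =c=> q12
  q6 = 0 | (0 | 0 | c.0) | (d.0 + a.0) → =a=> q11, =c=> q13, =d=> q11
  q7 = (b.0 + a.0) | (0 | 0 | 0) | (d.0 + a.0) → =a=> q12, =a=> q13, =b=> q13, =d=> q12
  q8 = 0 | (0 | 0 | 0) | (a.(d.0 + a.0) + 0\{c,d} | d.0) → =a=> q13, =d=> q14
  q9 = 0 | (0 | 0 | c.0) | (0\{c,d} | 0) → =c=> q14
  q10 = (b.0 + a.0) | (0 | 0 | 0) | (0\{c,d} | 0) → =a=> q14, =b=> q14
  q11 = 0 | (0 | 0 | c.0) | 0 → =c=> q15
  q12 = (b.0 + a.0) | (0 | 0 | 0) | 0 → =a=> q15, =b=> q15
  q13 = 0 | (0 | 0 | 0) | (d.0 + a.0) → =a=> q15, =d=> q15
  q14 = 0 | (0 | 0 | 0) | (0\{c,d} | 0) → ·
  q15 = 0 | (0 | 0 | 0) | 0 → ·
Bisimilarity quotient blocks:
  B0 = {p0}
  B1 = {p2}
  B2 = {p5}
  B3 = {p11}
  B4 = {p14, p15, q14, q15}
  B5 = {p12, p9, q11, q9}
  B6 = {p8}
  B7 = {p1}
  B8 = {p4, p7, q4, q5}
  B9 = {p10, p13, q10, q12}
  B10 = {p6}
  B11 = {p3}
  B12 = {q0}
  B13 = {q2}
  B14 = {q6}
  B15 = {q13}
  B16 = {q8}
  B17 = {q3}
  B18 = {q7}
  B19 = {q1}
p0 ∈ B0, q0 ∈ B12 → different blocks

P ≁ Q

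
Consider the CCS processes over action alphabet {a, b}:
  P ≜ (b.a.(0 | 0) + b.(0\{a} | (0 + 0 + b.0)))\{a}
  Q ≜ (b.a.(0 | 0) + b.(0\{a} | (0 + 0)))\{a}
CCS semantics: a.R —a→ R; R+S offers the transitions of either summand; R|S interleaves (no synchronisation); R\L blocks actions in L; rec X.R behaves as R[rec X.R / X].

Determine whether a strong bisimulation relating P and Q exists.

NO

Reachable graph of P (4 states):
  s0 = (b.a.(0 | 0) + b.(0\{a} | (0 + 0 + b.0)))\{a} | ··b··> s1, ··b··> s2
  s1 = (0\{a} | (0 + 0 + b.0))\{a} | ··b··> s3
  s2 = (a.(0 | 0))\{a} | stopped
  s3 = (0\{a} | 0)\{a} | stopped
Reachable graph of Q (3 states):
  t0 = (b.a.(0 | 0) + b.(0\{a} | (0 + 0)))\{a} | ··b··> t1, ··b··> t2
  t1 = (0\{a} | (0 + 0))\{a} | stopped
  t2 = (a.(0 | 0))\{a} | stopped
Partition-refinement fixed point:
  B0 = {s0}
  B1 = {s2, s3, t1, t2}
  B2 = {s1, t0}
s0 ∈ B0, t0 ∈ B2 → different blocks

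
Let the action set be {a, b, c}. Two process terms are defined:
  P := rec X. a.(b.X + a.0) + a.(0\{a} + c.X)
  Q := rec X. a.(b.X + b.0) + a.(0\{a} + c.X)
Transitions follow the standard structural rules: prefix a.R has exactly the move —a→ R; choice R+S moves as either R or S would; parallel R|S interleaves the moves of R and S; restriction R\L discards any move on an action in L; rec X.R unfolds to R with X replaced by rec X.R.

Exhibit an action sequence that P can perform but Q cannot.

Reachable graph of P (4 states):
  m0 = rec X. a.(b.X + a.0) + a.(0\{a} + c.X) ⊢ --a--▸ m1, --a--▸ m2
  m1 = 0\{a} + c.(rec X. a.(b.X + a.0) + a.(0\{a} + c.X)) ⊢ --c--▸ m0
  m2 = b.(rec X. a.(b.X + a.0) + a.(0\{a} + c.X)) + a.0 ⊢ --a--▸ m3, --b--▸ m0
  m3 = 0 ⊢ deadlocked
Reachable graph of Q (4 states):
  n0 = rec X. a.(b.X + b.0) + a.(0\{a} + c.X) ⊢ --a--▸ n1, --a--▸ n2
  n1 = 0\{a} + c.(rec X. a.(b.X + b.0) + a.(0\{a} + c.X)) ⊢ --c--▸ n0
  n2 = b.(rec X. a.(b.X + b.0) + a.(0\{a} + c.X)) + b.0 ⊢ --b--▸ n0, --b--▸ n3
  n3 = 0 ⊢ deadlocked
Run σ = ⟨aa⟩ on P: start {m0}
  step 1 (a): {m1, m2}
  step 2 (a): {m3}
  — P admits the full trace.
Run σ = ⟨aa⟩ on Q: start {n0}
  step 1 (a): {n1, n2}
  step 2 (a): no successor for Q

aa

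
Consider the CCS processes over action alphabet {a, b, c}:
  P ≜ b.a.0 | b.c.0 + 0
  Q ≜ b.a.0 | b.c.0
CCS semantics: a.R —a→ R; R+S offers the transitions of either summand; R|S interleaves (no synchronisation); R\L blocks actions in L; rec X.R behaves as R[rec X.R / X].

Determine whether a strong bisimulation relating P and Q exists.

P's transition system — 9 states:
  s0 = b.a.0 | b.c.0 + 0 has moves —b→ s1, —b→ s2
  s1 = a.0 | b.c.0 has moves —a→ s3, —b→ s4
  s2 = b.a.0 | c.0 has moves —b→ s4, —c→ s5
  s3 = 0 | b.c.0 has moves —b→ s6
  s4 = a.0 | c.0 has moves —a→ s6, —c→ s7
  s5 = b.a.0 | 0 has moves —b→ s7
  s6 = 0 | c.0 has moves —c→ s8
  s7 = a.0 | 0 has moves —a→ s8
  s8 = 0 | 0 has moves deadlocked
Q's transition system — 9 states:
  t0 = b.a.0 | b.c.0 has moves —b→ t1, —b→ t2
  t1 = a.0 | b.c.0 has moves —a→ t3, —b→ t4
  t2 = b.a.0 | c.0 has moves —b→ t4, —c→ t5
  t3 = 0 | b.c.0 has moves —b→ t6
  t4 = a.0 | c.0 has moves —a→ t6, —c→ t7
  t5 = b.a.0 | 0 has moves —b→ t7
  t6 = 0 | c.0 has moves —c→ t8
  t7 = a.0 | 0 has moves —a→ t8
  t8 = 0 | 0 has moves deadlocked
Partition-refinement fixed point:
  B0 = {s0, t0}
  B1 = {s2, t2}
  B2 = {s5, t5}
  B3 = {s7, t7}
  B4 = {s8, t8}
  B5 = {s4, t4}
  B6 = {s6, t6}
  B7 = {s1, t1}
  B8 = {s3, t3}
s0 ∈ B0, t0 ∈ B0 → same block

P ~ Q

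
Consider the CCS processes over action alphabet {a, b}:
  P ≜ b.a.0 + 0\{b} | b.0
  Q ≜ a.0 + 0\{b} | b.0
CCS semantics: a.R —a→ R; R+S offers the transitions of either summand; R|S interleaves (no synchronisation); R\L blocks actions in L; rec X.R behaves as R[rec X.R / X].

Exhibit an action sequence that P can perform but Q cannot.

ba

P's transition system — 4 states:
  s0 = b.a.0 + 0\{b} | b.0 has moves -b-> s1, -b-> s2
  s1 = 0\{b} | 0 has moves (no moves)
  s2 = a.0 has moves -a-> s3
  s3 = 0 has moves (no moves)
Q's transition system — 3 states:
  t0 = a.0 + 0\{b} | b.0 has moves -a-> t1, -b-> t2
  t1 = 0 has moves (no moves)
  t2 = 0\{b} | 0 has moves (no moves)
Run σ = ⟨ba⟩ on P: start {s0}
  step 1 (b): {s1, s2}
  step 2 (a): {s3}
  P completes σ.
Run σ = ⟨ba⟩ on Q: start {t0}
  step 1 (b): {t2}
  step 2 (a): no successor for Q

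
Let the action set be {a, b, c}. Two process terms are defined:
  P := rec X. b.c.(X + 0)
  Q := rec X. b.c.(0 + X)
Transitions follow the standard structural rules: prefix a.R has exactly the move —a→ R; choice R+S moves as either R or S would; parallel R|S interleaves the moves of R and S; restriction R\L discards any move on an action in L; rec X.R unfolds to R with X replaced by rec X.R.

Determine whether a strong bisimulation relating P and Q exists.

Reachable graph of P (3 states):
  u0 = rec X. b.c.(X + 0) :: —b→ u1
  u1 = c.((rec X. b.c.(X + 0)) + 0) :: —c→ u2
  u2 = (rec X. b.c.(X + 0)) + 0 :: —b→ u1
Reachable graph of Q (3 states):
  v0 = rec X. b.c.(0 + X) :: —b→ v1
  v1 = c.(0 + (rec X. b.c.(0 + X))) :: —c→ v2
  v2 = 0 + (rec X. b.c.(0 + X)) :: —b→ v1
Partition-refinement fixed point:
  B0 = {u0, u2, v0, v2}
  B1 = {u1, v1}
u0 ∈ B0, v0 ∈ B0 → same block

YES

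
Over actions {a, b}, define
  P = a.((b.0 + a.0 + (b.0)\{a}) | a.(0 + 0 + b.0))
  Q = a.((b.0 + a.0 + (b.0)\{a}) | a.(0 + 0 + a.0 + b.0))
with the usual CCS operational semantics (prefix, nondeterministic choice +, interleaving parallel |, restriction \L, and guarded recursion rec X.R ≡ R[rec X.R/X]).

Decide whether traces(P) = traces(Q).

Reachable graph of P (10 states):
  p0 = a.((b.0 + a.0 + (b.0)\{a}) | a.(0 + 0 + b.0)) :: -a-> p1
  p1 = (b.0 + a.0 + (b.0)\{a}) | a.(0 + 0 + b.0) :: -a-> p2, -a-> p3, -b-> p3, -b-> p4
  p2 = (b.0 + a.0 + (b.0)\{a}) | (0 + 0 + b.0) :: -a-> p5, -b-> p5, -b-> p6, -b-> p7
  p3 = 0 | a.(0 + 0 + b.0) :: -a-> p5
  p4 = 0\{a} | a.(0 + 0 + b.0) :: -a-> p7
  p5 = 0 | (0 + 0 + b.0) :: -b-> p8
  p6 = (b.0 + a.0 + (b.0)\{a}) | 0 :: -a-> p8, -b-> p8, -b-> p9
  p7 = 0\{a} | (0 + 0 + b.0) :: -b-> p9
  p8 = 0 | 0 :: ·
  p9 = 0\{a} | 0 :: ·
Reachable graph of Q (10 states):
  q0 = a.((b.0 + a.0 + (b.0)\{a}) | a.(0 + 0 + a.0 + b.0)) :: -a-> q1
  q1 = (b.0 + a.0 + (b.0)\{a}) | a.(0 + 0 + a.0 + b.0) :: -a-> q2, -a-> q3, -b-> q3, -b-> q4
  q2 = (b.0 + a.0 + (b.0)\{a}) | (0 + 0 + a.0 + b.0) :: -a-> q5, -a-> q6, -b-> q5, -b-> q6, -b-> q7
  q3 = 0 | a.(0 + 0 + a.0 + b.0) :: -a-> q6
  q4 = 0\{a} | a.(0 + 0 + a.0 + b.0) :: -a-> q7
  q5 = (b.0 + a.0 + (b.0)\{a}) | 0 :: -a-> q8, -b-> q8, -b-> q9
  q6 = 0 | (0 + 0 + a.0 + b.0) :: -a-> q8, -b-> q8
  q7 = 0\{a} | (0 + 0 + a.0 + b.0) :: -a-> q9, -b-> q9
  q8 = 0 | 0 :: ·
  q9 = 0\{a} | 0 :: ·
Run σ = ⟨aaaa⟩ on Q: start {q0}
  [1] a ⇒ {q1}
  [2] a ⇒ {q2, q3}
  [3] a ⇒ {q5, q6}
  [4] a ⇒ {q8}
  ✓ Q
Run σ = ⟨aaaa⟩ on P: start {p0}
  [1] a ⇒ {p1}
  [2] a ⇒ {p2, p3}
  [3] a ⇒ {p5}
  [4] a ⇒ no successor for P

traces(P) ≠ traces(Q) — witness ⟨aaaa⟩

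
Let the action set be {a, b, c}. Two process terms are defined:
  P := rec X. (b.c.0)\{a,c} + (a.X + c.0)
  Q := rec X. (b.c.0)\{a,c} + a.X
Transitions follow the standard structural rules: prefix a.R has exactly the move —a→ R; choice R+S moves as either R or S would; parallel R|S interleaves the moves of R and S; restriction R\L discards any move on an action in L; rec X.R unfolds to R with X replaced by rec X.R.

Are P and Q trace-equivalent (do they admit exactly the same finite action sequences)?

traces(P) ≠ traces(Q) — witness ⟨c⟩

Reachable graph of P (3 states):
  u0 = rec X. (b.c.0)\{a,c} + (a.X + c.0) ⊢ ··a··> u0, ··b··> u1, ··c··> u2
  u1 = (c.0)\{a,c} ⊢ ·
  u2 = 0 ⊢ ·
Reachable graph of Q (2 states):
  v0 = rec X. (b.c.0)\{a,c} + a.X ⊢ ··a··> v0, ··b··> v1
  v1 = (c.0)\{a,c} ⊢ ·
Executing c from P (initial set {u0}):
  step 1 (c): {u2}
  P completes σ.
Executing c from Q (initial set {v0}):
  step 1 (c): ∅ (Q stuck)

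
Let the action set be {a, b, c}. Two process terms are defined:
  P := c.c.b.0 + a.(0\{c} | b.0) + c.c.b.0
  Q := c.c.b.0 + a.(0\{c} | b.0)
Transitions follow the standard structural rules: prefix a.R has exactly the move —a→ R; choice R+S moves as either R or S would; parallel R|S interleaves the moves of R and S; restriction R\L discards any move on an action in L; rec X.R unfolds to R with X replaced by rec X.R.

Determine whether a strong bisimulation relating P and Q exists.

YES

P's transition system — 6 states:
  p0 = c.c.b.0 + a.(0\{c} | b.0) + c.c.b.0 ⊢ --a--▸ p1, --c--▸ p2
  p1 = 0\{c} | b.0 ⊢ --b--▸ p3
  p2 = c.b.0 ⊢ --c--▸ p4
  p3 = 0\{c} | 0 ⊢ ·
  p4 = b.0 ⊢ --b--▸ p5
  p5 = 0 ⊢ ·
Q's transition system — 6 states:
  q0 = c.c.b.0 + a.(0\{c} | b.0) ⊢ --a--▸ q1, --c--▸ q2
  q1 = 0\{c} | b.0 ⊢ --b--▸ q3
  q2 = c.b.0 ⊢ --c--▸ q4
  q3 = 0\{c} | 0 ⊢ ·
  q4 = b.0 ⊢ --b--▸ q5
  q5 = 0 ⊢ ·
Partition-refinement fixed point:
  B0 = {p0, q0}
  B1 = {p2, q2}
  B2 = {p1, p4, q1, q4}
  B3 = {p3, p5, q3, q5}
p0 ∈ B0, q0 ∈ B0 → same block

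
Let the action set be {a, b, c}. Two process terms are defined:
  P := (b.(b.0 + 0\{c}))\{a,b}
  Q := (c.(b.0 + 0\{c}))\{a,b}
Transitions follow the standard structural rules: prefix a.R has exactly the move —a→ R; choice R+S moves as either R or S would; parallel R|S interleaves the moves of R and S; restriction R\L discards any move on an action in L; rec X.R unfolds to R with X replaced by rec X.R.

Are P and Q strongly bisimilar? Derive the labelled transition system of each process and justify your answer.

NO

LTS(P): 1 reachable states
  m0 = (b.(b.0 + 0\{c}))\{a,b} :: ∅
LTS(Q): 2 reachable states
  n0 = (c.(b.0 + 0\{c}))\{a,b} :: -c-> n1
  n1 = (b.0 + 0\{c})\{a,b} :: ∅
Bisimilarity quotient blocks:
  B0 = {m0, n1}
  B1 = {n0}
m0 ∈ B0, n0 ∈ B1 → different blocks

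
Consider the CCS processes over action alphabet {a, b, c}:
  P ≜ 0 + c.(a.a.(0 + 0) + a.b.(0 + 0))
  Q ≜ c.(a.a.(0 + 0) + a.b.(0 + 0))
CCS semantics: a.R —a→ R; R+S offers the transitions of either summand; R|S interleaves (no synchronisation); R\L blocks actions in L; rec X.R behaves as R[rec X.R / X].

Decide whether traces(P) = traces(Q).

YES

LTS(P): 5 reachable states
  p0 = 0 + c.(a.a.(0 + 0) + a.b.(0 + 0)) | —c→ p1
  p1 = a.a.(0 + 0) + a.b.(0 + 0) | —a→ p2, —a→ p3
  p2 = a.(0 + 0) | —a→ p4
  p3 = b.(0 + 0) | —b→ p4
  p4 = 0 + 0 | (no moves)
LTS(Q): 5 reachable states
  q0 = c.(a.a.(0 + 0) + a.b.(0 + 0)) | —c→ q1
  q1 = a.a.(0 + 0) + a.b.(0 + 0) | —a→ q2, —a→ q3
  q2 = a.(0 + 0) | —a→ q4
  q3 = b.(0 + 0) | —b→ q4
  q4 = 0 + 0 | (no moves)
Partition-refinement fixed point:
  B0 = {p0, q0}
  B1 = {p1, q1}
  B2 = {p2, q2}
  B3 = {p4, q4}
  B4 = {p3, q3}
p0 ∈ B0, q0 ∈ B0 → same block
Bisimilar ⇒ trace-equivalent.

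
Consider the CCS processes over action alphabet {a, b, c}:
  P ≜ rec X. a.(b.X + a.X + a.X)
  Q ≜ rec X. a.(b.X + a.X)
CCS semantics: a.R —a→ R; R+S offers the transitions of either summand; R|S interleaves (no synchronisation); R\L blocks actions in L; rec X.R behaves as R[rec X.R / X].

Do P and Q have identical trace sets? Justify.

trace-equivalent

P's transition system — 2 states:
  u0 = rec X. a.(b.X + a.X + a.X) | -a-> u1
  u1 = b.(rec X. a.(b.X + a.X + a.X)) + a.(rec X. a.(b.X + a.X + a.X)) + a.(rec X. a.(b.X + a.X + a.X)) | -a-> u0, -b-> u0
Q's transition system — 2 states:
  v0 = rec X. a.(b.X + a.X) | -a-> v1
  v1 = b.(rec X. a.(b.X + a.X)) + a.(rec X. a.(b.X + a.X)) | -a-> v0, -b-> v0
Bisimilarity quotient blocks:
  B0 = {u0, v0}
  B1 = {u1, v1}
u0 ∈ B0, v0 ∈ B0 → same block
Bisimilar ⇒ trace-equivalent.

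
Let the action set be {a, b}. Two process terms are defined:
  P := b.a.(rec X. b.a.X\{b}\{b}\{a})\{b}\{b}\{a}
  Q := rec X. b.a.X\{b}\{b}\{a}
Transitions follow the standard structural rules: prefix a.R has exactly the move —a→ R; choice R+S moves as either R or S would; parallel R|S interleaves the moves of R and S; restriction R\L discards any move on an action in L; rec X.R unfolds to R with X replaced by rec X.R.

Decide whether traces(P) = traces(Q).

LTS(P): 3 reachable states
  m0 = b.a.(rec X. b.a.X\{b}\{b}\{a})\{b}\{b}\{a} has moves —b→ m1
  m1 = a.(rec X. b.a.X\{b}\{b}\{a})\{b}\{b}\{a} has moves —a→ m2
  m2 = (rec X. b.a.X\{b}\{b}\{a})\{b}\{b}\{a} has moves ·
LTS(Q): 3 reachable states
  n0 = rec X. b.a.X\{b}\{b}\{a} has moves —b→ n1
  n1 = a.(rec X. b.a.X\{b}\{b}\{a})\{b}\{b}\{a} has moves —a→ n2
  n2 = (rec X. b.a.X\{b}\{b}\{a})\{b}\{b}\{a} has moves ·
Bisimilarity quotient blocks:
  B0 = {m0, n0}
  B1 = {m1, n1}
  B2 = {m2, n2}
m0 ∈ B0, n0 ∈ B0 → same block
Bisimilar ⇒ trace-equivalent.

trace-equivalent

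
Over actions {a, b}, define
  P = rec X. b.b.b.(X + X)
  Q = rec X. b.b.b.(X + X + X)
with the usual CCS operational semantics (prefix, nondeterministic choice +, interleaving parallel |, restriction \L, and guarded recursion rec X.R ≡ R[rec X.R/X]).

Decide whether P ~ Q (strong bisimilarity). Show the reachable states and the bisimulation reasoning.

P's transition system — 4 states:
  m0 = rec X. b.b.b.(X + X) ⊢ —b→ m1
  m1 = b.b.((rec X. b.b.b.(X + X)) + (rec X. b.b.b.(X + X))) ⊢ —b→ m2
  m2 = b.((rec X. b.b.b.(X + X)) + (rec X. b.b.b.(X + X))) ⊢ —b→ m3
  m3 = (rec X. b.b.b.(X + X)) + (rec X. b.b.b.(X + X)) ⊢ —b→ m1
Q's transition system — 4 states:
  n0 = rec X. b.b.b.(X + X + X) ⊢ —b→ n1
  n1 = b.b.((rec X. b.b.b.(X + X + X)) + (rec X. b.b.b.(X + X + X)) + (rec X. b.b.b.(X + X + X))) ⊢ —b→ n2
  n2 = b.((rec X. b.b.b.(X + X + X)) + (rec X. b.b.b.(X + X + X)) + (rec X. b.b.b.(X + X + X))) ⊢ —b→ n3
  n3 = (rec X. b.b.b.(X + X + X)) + (rec X. b.b.b.(X + X + X)) + (rec X. b.b.b.(X + X + X)) ⊢ —b→ n1
Partition-refinement fixed point:
  B0 = {m0, m1, m2, m3, n0, n1, n2, n3}
m0 ∈ B0, n0 ∈ B0 → same block

bisimilar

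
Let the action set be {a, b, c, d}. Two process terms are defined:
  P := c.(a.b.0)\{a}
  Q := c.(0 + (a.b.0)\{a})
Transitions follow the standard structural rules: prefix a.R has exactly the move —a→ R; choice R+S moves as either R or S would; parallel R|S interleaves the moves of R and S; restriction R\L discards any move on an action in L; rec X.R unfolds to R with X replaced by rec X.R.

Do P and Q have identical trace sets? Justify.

P's transition system — 2 states:
  u0 = c.(a.b.0)\{a} → --c--▸ u1
  u1 = (a.b.0)\{a} → ∅
Q's transition system — 2 states:
  v0 = c.(0 + (a.b.0)\{a}) → --c--▸ v1
  v1 = 0 + (a.b.0)\{a} → ∅
Partition-refinement fixed point:
  B0 = {u0, v0}
  B1 = {u1, v1}
u0 ∈ B0, v0 ∈ B0 → same block
Bisimilar ⇒ trace-equivalent.

traces(P) = traces(Q)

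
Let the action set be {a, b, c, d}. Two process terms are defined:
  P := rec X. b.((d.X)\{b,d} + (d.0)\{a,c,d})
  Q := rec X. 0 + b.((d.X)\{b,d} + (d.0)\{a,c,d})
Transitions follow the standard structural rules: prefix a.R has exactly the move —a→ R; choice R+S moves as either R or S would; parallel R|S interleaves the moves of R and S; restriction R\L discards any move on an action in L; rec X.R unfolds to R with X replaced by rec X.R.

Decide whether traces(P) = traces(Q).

trace-equivalent

P's transition system — 2 states:
  s0 = rec X. b.((d.X)\{b,d} + (d.0)\{a,c,d}) has moves =b=> s1
  s1 = (d.(rec X. b.((d.X)\{b,d} + (d.0)\{a,c,d})))\{b,d} + (d.0)\{a,c,d} has moves deadlocked
Q's transition system — 2 states:
  t0 = rec X. 0 + b.((d.X)\{b,d} + (d.0)\{a,c,d}) has moves =b=> t1
  t1 = (d.(rec X. 0 + b.((d.X)\{b,d} + (d.0)\{a,c,d})))\{b,d} + (d.0)\{a,c,d} has moves deadlocked
Partition-refinement fixed point:
  B0 = {s0, t0}
  B1 = {s1, t1}
s0 ∈ B0, t0 ∈ B0 → same block
Bisimilar ⇒ trace-equivalent.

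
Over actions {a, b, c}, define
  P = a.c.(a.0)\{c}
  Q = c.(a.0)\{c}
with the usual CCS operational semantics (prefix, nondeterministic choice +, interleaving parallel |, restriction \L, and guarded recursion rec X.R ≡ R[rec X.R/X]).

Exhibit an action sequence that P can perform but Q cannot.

a

Reachable graph of P (4 states):
  m0 = a.c.(a.0)\{c} has moves ··a··> m1
  m1 = c.(a.0)\{c} has moves ··c··> m2
  m2 = (a.0)\{c} has moves ··a··> m3
  m3 = 0\{c} has moves (no moves)
Reachable graph of Q (3 states):
  n0 = c.(a.0)\{c} has moves ··c··> n1
  n1 = (a.0)\{c} has moves ··a··> n2
  n2 = 0\{c} has moves (no moves)
Executing a from P (initial set {m0}):
  step 1 (a): {m1}
  P completes σ.
Executing a from Q (initial set {n0}):
  step 1 (a): no successor for Q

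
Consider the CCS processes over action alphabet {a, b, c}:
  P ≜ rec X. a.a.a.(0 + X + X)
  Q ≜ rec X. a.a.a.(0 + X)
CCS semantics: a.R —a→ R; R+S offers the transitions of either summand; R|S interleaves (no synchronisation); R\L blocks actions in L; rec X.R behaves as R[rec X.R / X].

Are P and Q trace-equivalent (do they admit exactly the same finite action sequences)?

P's transition system — 4 states:
  p0 = rec X. a.a.a.(0 + X + X) | ··a··> p1
  p1 = a.a.(0 + (rec X. a.a.a.(0 + X + X)) + (rec X. a.a.a.(0 + X + X))) | ··a··> p2
  p2 = a.(0 + (rec X. a.a.a.(0 + X + X)) + (rec X. a.a.a.(0 + X + X))) | ··a··> p3
  p3 = 0 + (rec X. a.a.a.(0 + X + X)) + (rec X. a.a.a.(0 + X + X)) | ··a··> p1
Q's transition system — 4 states:
  q0 = rec X. a.a.a.(0 + X) | ··a··> q1
  q1 = a.a.(0 + (rec X. a.a.a.(0 + X))) | ··a··> q2
  q2 = a.(0 + (rec X. a.a.a.(0 + X))) | ··a··> q3
  q3 = 0 + (rec X. a.a.a.(0 + X)) | ··a··> q1
Partition-refinement fixed point:
  B0 = {p0, p1, p2, p3, q0, q1, q2, q3}
p0 ∈ B0, q0 ∈ B0 → same block
Bisimilar ⇒ trace-equivalent.

YES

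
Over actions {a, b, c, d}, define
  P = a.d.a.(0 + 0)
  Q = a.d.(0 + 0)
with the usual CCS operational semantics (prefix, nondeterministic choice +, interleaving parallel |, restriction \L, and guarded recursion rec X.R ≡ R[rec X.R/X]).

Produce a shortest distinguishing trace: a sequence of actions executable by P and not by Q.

Reachable graph of P (4 states):
  s0 = a.d.a.(0 + 0) | —a→ s1
  s1 = d.a.(0 + 0) | —d→ s2
  s2 = a.(0 + 0) | —a→ s3
  s3 = 0 + 0 | deadlocked
Reachable graph of Q (3 states):
  t0 = a.d.(0 + 0) | —a→ t1
  t1 = d.(0 + 0) | —d→ t2
  t2 = 0 + 0 | deadlocked
Trace ⟨ada⟩ through P, begin at {s0}:
  after a @ step 1: {s1}
  after d @ step 2: {s2}
  after a @ step 3: {s3}
  — P admits the full trace.
Trace ⟨ada⟩ through Q, begin at {t0}:
  after a @ step 1: {t1}
  after d @ step 2: {t2}
  after a @ step 3: no successor for Q

ada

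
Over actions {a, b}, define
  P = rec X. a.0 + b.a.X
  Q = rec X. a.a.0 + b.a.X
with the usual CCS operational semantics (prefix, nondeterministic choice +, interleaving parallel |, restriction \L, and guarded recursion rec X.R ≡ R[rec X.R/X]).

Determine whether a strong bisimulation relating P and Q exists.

NO

LTS(P): 3 reachable states
  m0 = rec X. a.0 + b.a.X | ··a··> m1, ··b··> m2
  m1 = 0 | stopped
  m2 = a.(rec X. a.0 + b.a.X) | ··a··> m0
LTS(Q): 4 reachable states
  n0 = rec X. a.a.0 + b.a.X | ··a··> n1, ··b··> n2
  n1 = a.0 | ··a··> n3
  n2 = a.(rec X. a.a.0 + b.a.X) | ··a··> n0
  n3 = 0 | stopped
Coarsest stable partition (strong bisimilarity classes):
  B0 = {m0}
  B1 = {m1, n3}
  B2 = {m2}
  B3 = {n0}
  B4 = {n2}
  B5 = {n1}
m0 ∈ B0, n0 ∈ B3 → different blocks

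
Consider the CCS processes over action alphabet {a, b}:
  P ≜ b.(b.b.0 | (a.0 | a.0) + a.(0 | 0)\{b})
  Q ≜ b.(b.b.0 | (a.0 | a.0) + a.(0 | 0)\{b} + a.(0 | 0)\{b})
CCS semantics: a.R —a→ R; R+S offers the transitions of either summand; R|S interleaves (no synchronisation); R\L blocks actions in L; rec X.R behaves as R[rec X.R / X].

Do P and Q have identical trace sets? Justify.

Reachable graph of P (14 states):
  m0 = b.(b.b.0 | (a.0 | a.0) + a.(0 | 0)\{b}) has moves --b--▸ m1
  m1 = b.b.0 | (a.0 | a.0) + a.(0 | 0)\{b} has moves --a--▸ m2, --a--▸ m3, --a--▸ m4, --b--▸ m5
  m2 = (0 | 0)\{b} has moves deadlocked
  m3 = b.b.0 | (0 | a.0) has moves --a--▸ m6, --b--▸ m7
  m4 = b.b.0 | (a.0 | 0) has moves --a--▸ m6, --b--▸ m8
  m5 = b.0 | (a.0 | a.0) has moves --a--▸ m7, --a--▸ m8, --b--▸ m9
  m6 = b.b.0 | (0 | 0) has moves --b--▸ m10
  m7 = b.0 | (0 | a.0) has moves --a--▸ m10, --b--▸ m11
  m8 = b.0 | (a.0 | 0) has moves --a--▸ m10, --b--▸ m12
  m9 = 0 | (a.0 | a.0) has moves --a--▸ m11, --a--▸ m12
  m10 = b.0 | (0 | 0) has moves --b--▸ m13
  m11 = 0 | (0 | a.0) has moves --a--▸ m13
  m12 = 0 | (a.0 | 0) has moves --a--▸ m13
  m13 = 0 | (0 | 0) has moves deadlocked
Reachable graph of Q (14 states):
  n0 = b.(b.b.0 | (a.0 | a.0) + a.(0 | 0)\{b} + a.(0 | 0)\{b}) has moves --b--▸ n1
  n1 = b.b.0 | (a.0 | a.0) + a.(0 | 0)\{b} + a.(0 | 0)\{b} has moves --a--▸ n2, --a--▸ n3, --a--▸ n4, --b--▸ n5
  n2 = (0 | 0)\{b} has moves deadlocked
  n3 = b.b.0 | (0 | a.0) has moves --a--▸ n6, --b--▸ n7
  n4 = b.b.0 | (a.0 | 0) has moves --a--▸ n6, --b--▸ n8
  n5 = b.0 | (a.0 | a.0) has moves --a--▸ n7, --a--▸ n8, --b--▸ n9
  n6 = b.b.0 | (0 | 0) has moves --b--▸ n10
  n7 = b.0 | (0 | a.0) has moves --a--▸ n10, --b--▸ n11
  n8 = b.0 | (a.0 | 0) has moves --a--▸ n10, --b--▸ n12
  n9 = 0 | (a.0 | a.0) has moves --a--▸ n11, --a--▸ n12
  n10 = b.0 | (0 | 0) has moves --b--▸ n13
  n11 = 0 | (0 | a.0) has moves --a--▸ n13
  n12 = 0 | (a.0 | 0) has moves --a--▸ n13
  n13 = 0 | (0 | 0) has moves deadlocked
Partition-refinement fixed point:
  B0 = {m0, n0}
  B1 = {m1, n1}
  B2 = {m3, m4, n3, n4}
  B3 = {m7, m8, n7, n8}
  B4 = {m10, n10}
  B5 = {m13, m2, n13, n2}
  B6 = {m11, m12, n11, n12}
  B7 = {m6, n6}
  B8 = {m5, n5}
  B9 = {m9, n9}
m0 ∈ B0, n0 ∈ B0 → same block
Bisimilar ⇒ trace-equivalent.

traces(P) = traces(Q)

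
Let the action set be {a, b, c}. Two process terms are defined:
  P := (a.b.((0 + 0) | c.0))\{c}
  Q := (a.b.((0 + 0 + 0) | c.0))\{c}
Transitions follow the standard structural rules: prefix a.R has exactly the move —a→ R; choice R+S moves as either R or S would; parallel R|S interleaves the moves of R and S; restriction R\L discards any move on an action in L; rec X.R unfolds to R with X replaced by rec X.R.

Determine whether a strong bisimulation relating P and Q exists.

YES

P's transition system — 3 states:
  p0 = (a.b.((0 + 0) | c.0))\{c} :: --a--▸ p1
  p1 = (b.((0 + 0) | c.0))\{c} :: --b--▸ p2
  p2 = ((0 + 0) | c.0)\{c} :: ∅
Q's transition system — 3 states:
  q0 = (a.b.((0 + 0 + 0) | c.0))\{c} :: --a--▸ q1
  q1 = (b.((0 + 0 + 0) | c.0))\{c} :: --b--▸ q2
  q2 = ((0 + 0 + 0) | c.0)\{c} :: ∅
Partition-refinement fixed point:
  B0 = {p0, q0}
  B1 = {p1, q1}
  B2 = {p2, q2}
p0 ∈ B0, q0 ∈ B0 → same block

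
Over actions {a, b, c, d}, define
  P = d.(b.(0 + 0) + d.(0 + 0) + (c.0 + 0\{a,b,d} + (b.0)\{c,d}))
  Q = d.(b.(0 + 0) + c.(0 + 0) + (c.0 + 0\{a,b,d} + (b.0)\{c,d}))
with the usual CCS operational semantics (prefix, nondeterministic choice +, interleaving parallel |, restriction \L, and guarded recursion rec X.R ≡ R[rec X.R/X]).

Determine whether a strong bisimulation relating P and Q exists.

Reachable graph of P (5 states):
  m0 = d.(b.(0 + 0) + d.(0 + 0) + (c.0 + 0\{a,b,d} + (b.0)\{c,d})) | ··d··> m1
  m1 = b.(0 + 0) + d.(0 + 0) + (c.0 + 0\{a,b,d} + (b.0)\{c,d}) | ··b··> m2, ··b··> m3, ··c··> m4, ··d··> m2
  m2 = 0 + 0 | ·
  m3 = 0\{c,d} | ·
  m4 = 0 | ·
Reachable graph of Q (5 states):
  n0 = d.(b.(0 + 0) + c.(0 + 0) + (c.0 + 0\{a,b,d} + (b.0)\{c,d})) | ··d··> n1
  n1 = b.(0 + 0) + c.(0 + 0) + (c.0 + 0\{a,b,d} + (b.0)\{c,d}) | ··b··> n2, ··b··> n3, ··c··> n2, ··c··> n4
  n2 = 0 + 0 | ·
  n3 = 0\{c,d} | ·
  n4 = 0 | ·
Partition-refinement fixed point:
  B0 = {m0}
  B1 = {m1}
  B2 = {m2, m3, m4, n2, n3, n4}
  B3 = {n0}
  B4 = {n1}
m0 ∈ B0, n0 ∈ B3 → different blocks

not bisimilar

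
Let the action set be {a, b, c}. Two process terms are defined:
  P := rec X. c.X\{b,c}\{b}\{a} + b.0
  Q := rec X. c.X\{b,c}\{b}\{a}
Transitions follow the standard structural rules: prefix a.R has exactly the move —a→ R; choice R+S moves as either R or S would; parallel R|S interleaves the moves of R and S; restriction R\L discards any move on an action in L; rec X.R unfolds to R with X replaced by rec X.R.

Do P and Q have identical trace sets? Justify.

trace-distinct — witness ⟨b⟩

P's transition system — 3 states:
  u0 = rec X. c.X\{b,c}\{b}\{a} + b.0 | —b→ u1, —c→ u2
  u1 = 0 | ·
  u2 = (rec X. c.X\{b,c}\{b}\{a} + b.0)\{b,c}\{b}\{a} | ·
Q's transition system — 2 states:
  v0 = rec X. c.X\{b,c}\{b}\{a} | —c→ v1
  v1 = (rec X. c.X\{b,c}\{b}\{a})\{b,c}\{b}\{a} | ·
Run σ = ⟨b⟩ on P: start {u0}
  [1] b ⇒ {u1}
  — P admits the full trace.
Run σ = ⟨b⟩ on Q: start {v0}
  [1] b ⇒ ∅  — Q cannot continue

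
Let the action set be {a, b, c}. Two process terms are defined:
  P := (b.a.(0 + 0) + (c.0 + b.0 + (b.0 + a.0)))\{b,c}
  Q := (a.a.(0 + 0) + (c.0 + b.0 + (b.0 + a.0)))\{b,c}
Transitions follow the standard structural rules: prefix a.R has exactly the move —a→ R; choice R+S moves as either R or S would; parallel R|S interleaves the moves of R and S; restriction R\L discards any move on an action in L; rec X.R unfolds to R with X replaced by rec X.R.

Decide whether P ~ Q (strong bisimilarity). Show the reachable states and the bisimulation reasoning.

Reachable graph of P (2 states):
  m0 = (b.a.(0 + 0) + (c.0 + b.0 + (b.0 + a.0)))\{b,c} → ··a··> m1
  m1 = 0\{b,c} → ·
Reachable graph of Q (4 states):
  n0 = (a.a.(0 + 0) + (c.0 + b.0 + (b.0 + a.0)))\{b,c} → ··a··> n1, ··a··> n2
  n1 = (a.(0 + 0))\{b,c} → ··a··> n3
  n2 = 0\{b,c} → ·
  n3 = (0 + 0)\{b,c} → ·
Bisimilarity quotient blocks:
  B0 = {m0, n1}
  B1 = {m1, n2, n3}
  B2 = {n0}
m0 ∈ B0, n0 ∈ B2 → different blocks

P ≁ Q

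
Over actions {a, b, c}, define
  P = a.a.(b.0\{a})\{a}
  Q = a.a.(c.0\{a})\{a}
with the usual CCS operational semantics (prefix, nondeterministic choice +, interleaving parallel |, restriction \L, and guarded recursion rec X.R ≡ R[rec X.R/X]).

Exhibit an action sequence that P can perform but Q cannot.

aab

P's transition system — 4 states:
  m0 = a.a.(b.0\{a})\{a} has moves --a--▸ m1
  m1 = a.(b.0\{a})\{a} has moves --a--▸ m2
  m2 = (b.0\{a})\{a} has moves --b--▸ m3
  m3 = 0\{a}\{a} has moves ∅
Q's transition system — 4 states:
  n0 = a.a.(c.0\{a})\{a} has moves --a--▸ n1
  n1 = a.(c.0\{a})\{a} has moves --a--▸ n2
  n2 = (c.0\{a})\{a} has moves --c--▸ n3
  n3 = 0\{a}\{a} has moves ∅
Trace ⟨aab⟩ through P, begin at {m0}:
  step 1 (a): {m1}
  step 2 (a): {m2}
  step 3 (b): {m3}
  ✓ P
Trace ⟨aab⟩ through Q, begin at {n0}:
  step 1 (a): {n1}
  step 2 (a): {n2}
  step 3 (b): ∅  — Q cannot continue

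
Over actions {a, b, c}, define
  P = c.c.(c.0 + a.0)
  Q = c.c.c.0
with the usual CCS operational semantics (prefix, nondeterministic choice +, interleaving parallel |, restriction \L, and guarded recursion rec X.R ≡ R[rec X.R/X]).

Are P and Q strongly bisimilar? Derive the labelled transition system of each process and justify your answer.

not bisimilar

P's transition system — 4 states:
  p0 = c.c.(c.0 + a.0) | —c→ p1
  p1 = c.(c.0 + a.0) | —c→ p2
  p2 = c.0 + a.0 | —a→ p3, —c→ p3
  p3 = 0 | stopped
Q's transition system — 4 states:
  q0 = c.c.c.0 | —c→ q1
  q1 = c.c.0 | —c→ q2
  q2 = c.0 | —c→ q3
  q3 = 0 | stopped
Bisimilarity quotient blocks:
  B0 = {p0}
  B1 = {p1}
  B2 = {p2}
  B3 = {p3, q3}
  B4 = {q0}
  B5 = {q1}
  B6 = {q2}
p0 ∈ B0, q0 ∈ B4 → different blocks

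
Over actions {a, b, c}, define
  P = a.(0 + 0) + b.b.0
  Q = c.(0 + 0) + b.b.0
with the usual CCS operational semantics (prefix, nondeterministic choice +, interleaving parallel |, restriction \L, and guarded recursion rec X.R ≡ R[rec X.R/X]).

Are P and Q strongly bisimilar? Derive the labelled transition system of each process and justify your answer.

Reachable graph of P (4 states):
  u0 = a.(0 + 0) + b.b.0 | =a=> u1, =b=> u2
  u1 = 0 + 0 | deadlocked
  u2 = b.0 | =b=> u3
  u3 = 0 | deadlocked
Reachable graph of Q (4 states):
  v0 = c.(0 + 0) + b.b.0 | =b=> v1, =c=> v2
  v1 = b.0 | =b=> v3
  v2 = 0 + 0 | deadlocked
  v3 = 0 | deadlocked
Partition-refinement fixed point:
  B0 = {u0}
  B1 = {u1, u3, v2, v3}
  B2 = {u2, v1}
  B3 = {v0}
u0 ∈ B0, v0 ∈ B3 → different blocks

NO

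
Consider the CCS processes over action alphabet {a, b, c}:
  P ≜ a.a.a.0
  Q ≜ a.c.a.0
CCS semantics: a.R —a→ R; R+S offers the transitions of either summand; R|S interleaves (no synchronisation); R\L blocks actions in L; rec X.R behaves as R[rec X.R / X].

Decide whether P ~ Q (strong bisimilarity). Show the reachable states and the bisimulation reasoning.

not bisimilar

Reachable graph of P (4 states):
  u0 = a.a.a.0 :: =a=> u1
  u1 = a.a.0 :: =a=> u2
  u2 = a.0 :: =a=> u3
  u3 = 0 :: stopped
Reachable graph of Q (4 states):
  v0 = a.c.a.0 :: =a=> v1
  v1 = c.a.0 :: =c=> v2
  v2 = a.0 :: =a=> v3
  v3 = 0 :: stopped
Coarsest stable partition (strong bisimilarity classes):
  B0 = {u0}
  B1 = {u1}
  B2 = {u2, v2}
  B3 = {u3, v3}
  B4 = {v0}
  B5 = {v1}
u0 ∈ B0, v0 ∈ B4 → different blocks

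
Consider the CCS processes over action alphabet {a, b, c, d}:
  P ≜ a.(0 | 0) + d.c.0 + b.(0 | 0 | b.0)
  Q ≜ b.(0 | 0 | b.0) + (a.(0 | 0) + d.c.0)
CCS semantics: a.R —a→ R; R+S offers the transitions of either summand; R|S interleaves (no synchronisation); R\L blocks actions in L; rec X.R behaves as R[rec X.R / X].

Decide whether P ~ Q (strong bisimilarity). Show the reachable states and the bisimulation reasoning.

Reachable graph of P (6 states):
  m0 = a.(0 | 0) + d.c.0 + b.(0 | 0 | b.0) → ··a··> m1, ··b··> m2, ··d··> m3
  m1 = 0 | 0 → (no moves)
  m2 = 0 | 0 | b.0 → ··b··> m4
  m3 = c.0 → ··c··> m5
  m4 = 0 | 0 | 0 → (no moves)
  m5 = 0 → (no moves)
Reachable graph of Q (6 states):
  n0 = b.(0 | 0 | b.0) + (a.(0 | 0) + d.c.0) → ··a··> n1, ··b··> n2, ··d··> n3
  n1 = 0 | 0 → (no moves)
  n2 = 0 | 0 | b.0 → ··b··> n4
  n3 = c.0 → ··c··> n5
  n4 = 0 | 0 | 0 → (no moves)
  n5 = 0 → (no moves)
Bisimilarity quotient blocks:
  B0 = {m0, n0}
  B1 = {m1, m4, m5, n1, n4, n5}
  B2 = {m3, n3}
  B3 = {m2, n2}
m0 ∈ B0, n0 ∈ B0 → same block

YES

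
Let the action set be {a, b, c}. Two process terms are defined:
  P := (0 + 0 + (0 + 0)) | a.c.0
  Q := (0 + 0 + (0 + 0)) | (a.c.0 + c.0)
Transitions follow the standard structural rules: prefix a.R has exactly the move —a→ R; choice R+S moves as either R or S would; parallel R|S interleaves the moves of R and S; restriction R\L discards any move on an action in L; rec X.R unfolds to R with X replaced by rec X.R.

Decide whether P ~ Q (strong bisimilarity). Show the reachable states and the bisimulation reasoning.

P ≁ Q

Reachable graph of P (3 states):
  m0 = (0 + 0 + (0 + 0)) | a.c.0 ⊢ --a--▸ m1
  m1 = (0 + 0 + (0 + 0)) | c.0 ⊢ --c--▸ m2
  m2 = (0 + 0 + (0 + 0)) | 0 ⊢ deadlocked
Reachable graph of Q (3 states):
  n0 = (0 + 0 + (0 + 0)) | (a.c.0 + c.0) ⊢ --a--▸ n1, --c--▸ n2
  n1 = (0 + 0 + (0 + 0)) | c.0 ⊢ --c--▸ n2
  n2 = (0 + 0 + (0 + 0)) | 0 ⊢ deadlocked
Coarsest stable partition (strong bisimilarity classes):
  B0 = {m0}
  B1 = {m1, n1}
  B2 = {m2, n2}
  B3 = {n0}
m0 ∈ B0, n0 ∈ B3 → different blocks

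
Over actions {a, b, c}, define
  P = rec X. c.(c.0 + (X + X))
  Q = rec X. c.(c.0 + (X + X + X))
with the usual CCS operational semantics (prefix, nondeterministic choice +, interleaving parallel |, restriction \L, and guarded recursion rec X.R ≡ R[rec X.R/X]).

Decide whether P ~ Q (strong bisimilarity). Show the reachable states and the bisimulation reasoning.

P's transition system — 3 states:
  u0 = rec X. c.(c.0 + (X + X)) → =c=> u1
  u1 = c.0 + ((rec X. c.(c.0 + (X + X))) + (rec X. c.(c.0 + (X + X)))) → =c=> u1, =c=> u2
  u2 = 0 → ∅
Q's transition system — 3 states:
  v0 = rec X. c.(c.0 + (X + X + X)) → =c=> v1
  v1 = c.0 + ((rec X. c.(c.0 + (X + X + X))) + (rec X. c.(c.0 + (X + X + X))) + (rec X. c.(c.0 + (X + X + X)))) → =c=> v1, =c=> v2
  v2 = 0 → ∅
Bisimilarity quotient blocks:
  B0 = {u0, v0}
  B1 = {u1, v1}
  B2 = {u2, v2}
u0 ∈ B0, v0 ∈ B0 → same block

YES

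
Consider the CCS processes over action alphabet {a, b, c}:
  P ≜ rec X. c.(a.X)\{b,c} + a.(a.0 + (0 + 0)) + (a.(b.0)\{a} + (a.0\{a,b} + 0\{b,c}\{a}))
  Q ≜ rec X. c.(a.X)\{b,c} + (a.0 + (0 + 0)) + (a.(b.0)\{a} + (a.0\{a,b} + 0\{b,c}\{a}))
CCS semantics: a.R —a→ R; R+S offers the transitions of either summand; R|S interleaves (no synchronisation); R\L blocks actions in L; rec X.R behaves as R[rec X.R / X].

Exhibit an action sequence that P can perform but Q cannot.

Reachable graph of P (12 states):
  m0 = rec X. c.(a.X)\{b,c} + a.(a.0 + (0 + 0)) + (a.(b.0)\{a} + (a.0\{a,b} + 0\{b,c}\{a})) → —a→ m1, —a→ m2, —a→ m3, —c→ m4
  m1 = (b.0)\{a} → —b→ m5
  m2 = 0\{a,b} → (no moves)
  m3 = a.0 + (0 + 0) → —a→ m6
  m4 = (a.(rec X. c.(a.X)\{b,c} + a.(a.0 + (0 + 0)) + (a.(b.0)\{a} + (a.0\{a,b} + 0\{b,c}\{a}))))\{b,c} → —a→ m7
  m5 = 0\{a} → (no moves)
  m6 = 0 → (no moves)
  m7 = (rec X. c.(a.X)\{b,c} + a.(a.0 + (0 + 0)) + (a.(b.0)\{a} + (a.0\{a,b} + 0\{b,c}\{a})))\{b,c} → —a→ m10, —a→ m8, —a→ m9
  m8 = (a.0 + (0 + 0))\{b,c} → —a→ m11
  m9 = (b.0)\{a}\{b,c} → (no moves)
  m10 = 0\{a,b}\{b,c} → (no moves)
  m11 = 0\{b,c} → (no moves)
Reachable graph of Q (10 states):
  n0 = rec X. c.(a.X)\{b,c} + (a.0 + (0 + 0)) + (a.(b.0)\{a} + (a.0\{a,b} + 0\{b,c}\{a})) → —a→ n1, —a→ n2, —a→ n3, —c→ n4
  n1 = (b.0)\{a} → —b→ n5
  n2 = 0 → (no moves)
  n3 = 0\{a,b} → (no moves)
  n4 = (a.(rec X. c.(a.X)\{b,c} + (a.0 + (0 + 0)) + (a.(b.0)\{a} + (a.0\{a,b} + 0\{b,c}\{a}))))\{b,c} → —a→ n6
  n5 = 0\{a} → (no moves)
  n6 = (rec X. c.(a.X)\{b,c} + (a.0 + (0 + 0)) + (a.(b.0)\{a} + (a.0\{a,b} + 0\{b,c}\{a})))\{b,c} → —a→ n7, —a→ n8, —a→ n9
  n7 = (b.0)\{a}\{b,c} → (no moves)
  n8 = 0\{a,b}\{b,c} → (no moves)
  n9 = 0\{b,c} → (no moves)
Run σ = ⟨aa⟩ on P: start {m0}
  [1] a ⇒ {m1, m2, m3}
  [2] a ⇒ {m6}
  — P admits the full trace.
Run σ = ⟨aa⟩ on Q: start {n0}
  [1] a ⇒ {n1, n2, n3}
  [2] a ⇒ ∅  — Q cannot continue

aa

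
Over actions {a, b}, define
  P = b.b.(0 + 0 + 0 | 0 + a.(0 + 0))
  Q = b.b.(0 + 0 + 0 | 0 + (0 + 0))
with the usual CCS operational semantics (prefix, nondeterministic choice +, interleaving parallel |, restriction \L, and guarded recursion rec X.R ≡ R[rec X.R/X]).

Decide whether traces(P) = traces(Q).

Reachable graph of P (4 states):
  u0 = b.b.(0 + 0 + 0 | 0 + a.(0 + 0)) → -b-> u1
  u1 = b.(0 + 0 + 0 | 0 + a.(0 + 0)) → -b-> u2
  u2 = 0 + 0 + 0 | 0 + a.(0 + 0) → -a-> u3
  u3 = 0 + 0 → ∅
Reachable graph of Q (3 states):
  v0 = b.b.(0 + 0 + 0 | 0 + (0 + 0)) → -b-> v1
  v1 = b.(0 + 0 + 0 | 0 + (0 + 0)) → -b-> v2
  v2 = 0 + 0 + 0 | 0 + (0 + 0) → ∅
Trace ⟨bba⟩ through P, begin at {u0}:
  after b @ step 1: {u1}
  after b @ step 2: {u2}
  after a @ step 3: {u3}
  — P admits the full trace.
Trace ⟨bba⟩ through Q, begin at {v0}:
  after b @ step 1: {v1}
  after b @ step 2: {v2}
  after a @ step 3: ∅ (Q stuck)

trace-distinct — witness ⟨bba⟩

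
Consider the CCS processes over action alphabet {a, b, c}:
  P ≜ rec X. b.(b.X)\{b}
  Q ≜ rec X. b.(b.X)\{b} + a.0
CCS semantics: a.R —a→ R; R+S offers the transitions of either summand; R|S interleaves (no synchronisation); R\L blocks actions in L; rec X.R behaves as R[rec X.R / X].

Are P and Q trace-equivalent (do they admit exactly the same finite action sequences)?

P's transition system — 2 states:
  s0 = rec X. b.(b.X)\{b} :: =b=> s1
  s1 = (b.(rec X. b.(b.X)\{b}))\{b} :: (no moves)
Q's transition system — 3 states:
  t0 = rec X. b.(b.X)\{b} + a.0 :: =a=> t1, =b=> t2
  t1 = 0 :: (no moves)
  t2 = (b.(rec X. b.(b.X)\{b} + a.0))\{b} :: (no moves)
Run σ = ⟨a⟩ on Q: start {t0}
  after a @ step 1: {t1}
  Q completes σ.
Run σ = ⟨a⟩ on P: start {s0}
  after a @ step 1: no successor for P

trace-distinct — witness ⟨a⟩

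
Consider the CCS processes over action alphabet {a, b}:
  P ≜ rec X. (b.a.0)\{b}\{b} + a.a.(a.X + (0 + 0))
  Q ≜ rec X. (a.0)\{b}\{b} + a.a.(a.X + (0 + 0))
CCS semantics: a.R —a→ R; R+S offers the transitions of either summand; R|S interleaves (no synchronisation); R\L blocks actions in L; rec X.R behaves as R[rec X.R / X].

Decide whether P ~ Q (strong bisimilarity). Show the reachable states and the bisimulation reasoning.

not bisimilar

P's transition system — 3 states:
  m0 = rec X. (b.a.0)\{b}\{b} + a.a.(a.X + (0 + 0)) has moves -a-> m1
  m1 = a.(a.(rec X. (b.a.0)\{b}\{b} + a.a.(a.X + (0 + 0))) + (0 + 0)) has moves -a-> m2
  m2 = a.(rec X. (b.a.0)\{b}\{b} + a.a.(a.X + (0 + 0))) + (0 + 0) has moves -a-> m0
Q's transition system — 4 states:
  n0 = rec X. (a.0)\{b}\{b} + a.a.(a.X + (0 + 0)) has moves -a-> n1, -a-> n2
  n1 = 0\{b}\{b} has moves deadlocked
  n2 = a.(a.(rec X. (a.0)\{b}\{b} + a.a.(a.X + (0 + 0))) + (0 + 0)) has moves -a-> n3
  n3 = a.(rec X. (a.0)\{b}\{b} + a.a.(a.X + (0 + 0))) + (0 + 0) has moves -a-> n0
Coarsest stable partition (strong bisimilarity classes):
  B0 = {m0, m1, m2}
  B1 = {n0}
  B2 = {n2}
  B3 = {n3}
  B4 = {n1}
m0 ∈ B0, n0 ∈ B1 → different blocks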